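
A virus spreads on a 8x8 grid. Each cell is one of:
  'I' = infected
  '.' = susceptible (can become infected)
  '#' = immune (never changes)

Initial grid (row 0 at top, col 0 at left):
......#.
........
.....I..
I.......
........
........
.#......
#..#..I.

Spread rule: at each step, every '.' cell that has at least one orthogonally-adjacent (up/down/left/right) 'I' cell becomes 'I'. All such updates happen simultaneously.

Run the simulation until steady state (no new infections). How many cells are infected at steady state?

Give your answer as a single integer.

Step 0 (initial): 3 infected
Step 1: +10 new -> 13 infected
Step 2: +17 new -> 30 infected
Step 3: +16 new -> 46 infected
Step 4: +9 new -> 55 infected
Step 5: +3 new -> 58 infected
Step 6: +1 new -> 59 infected
Step 7: +1 new -> 60 infected
Step 8: +0 new -> 60 infected

Answer: 60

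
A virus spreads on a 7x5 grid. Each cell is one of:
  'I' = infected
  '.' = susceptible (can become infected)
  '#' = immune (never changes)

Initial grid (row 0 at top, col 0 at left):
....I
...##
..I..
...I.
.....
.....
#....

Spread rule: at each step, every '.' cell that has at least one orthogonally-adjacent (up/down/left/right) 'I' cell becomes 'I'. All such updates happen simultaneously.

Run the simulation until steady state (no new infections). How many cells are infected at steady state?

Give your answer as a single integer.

Answer: 32

Derivation:
Step 0 (initial): 3 infected
Step 1: +7 new -> 10 infected
Step 2: +8 new -> 18 infected
Step 3: +7 new -> 25 infected
Step 4: +5 new -> 30 infected
Step 5: +2 new -> 32 infected
Step 6: +0 new -> 32 infected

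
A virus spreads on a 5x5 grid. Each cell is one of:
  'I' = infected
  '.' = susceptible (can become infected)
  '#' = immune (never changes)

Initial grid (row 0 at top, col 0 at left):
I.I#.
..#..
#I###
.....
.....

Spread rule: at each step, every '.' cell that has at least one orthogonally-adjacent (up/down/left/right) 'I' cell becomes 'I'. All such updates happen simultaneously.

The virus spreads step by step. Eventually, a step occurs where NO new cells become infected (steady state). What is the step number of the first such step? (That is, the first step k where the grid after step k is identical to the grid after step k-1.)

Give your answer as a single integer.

Answer: 6

Derivation:
Step 0 (initial): 3 infected
Step 1: +4 new -> 7 infected
Step 2: +3 new -> 10 infected
Step 3: +3 new -> 13 infected
Step 4: +2 new -> 15 infected
Step 5: +1 new -> 16 infected
Step 6: +0 new -> 16 infected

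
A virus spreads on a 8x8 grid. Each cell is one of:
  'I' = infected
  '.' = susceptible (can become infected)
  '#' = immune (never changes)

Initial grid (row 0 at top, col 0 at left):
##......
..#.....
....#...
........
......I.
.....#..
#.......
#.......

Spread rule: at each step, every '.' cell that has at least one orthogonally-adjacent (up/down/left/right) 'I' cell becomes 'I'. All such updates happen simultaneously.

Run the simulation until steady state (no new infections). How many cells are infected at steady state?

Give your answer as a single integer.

Step 0 (initial): 1 infected
Step 1: +4 new -> 5 infected
Step 2: +6 new -> 11 infected
Step 3: +9 new -> 20 infected
Step 4: +9 new -> 29 infected
Step 5: +9 new -> 38 infected
Step 6: +8 new -> 46 infected
Step 7: +6 new -> 52 infected
Step 8: +4 new -> 56 infected
Step 9: +1 new -> 57 infected
Step 10: +0 new -> 57 infected

Answer: 57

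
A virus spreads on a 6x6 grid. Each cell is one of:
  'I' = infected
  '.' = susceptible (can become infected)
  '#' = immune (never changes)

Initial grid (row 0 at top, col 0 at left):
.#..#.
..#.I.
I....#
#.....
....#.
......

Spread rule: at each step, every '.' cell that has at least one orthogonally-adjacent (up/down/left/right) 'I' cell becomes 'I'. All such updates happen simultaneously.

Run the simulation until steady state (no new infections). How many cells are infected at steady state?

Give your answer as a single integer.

Step 0 (initial): 2 infected
Step 1: +5 new -> 7 infected
Step 2: +8 new -> 15 infected
Step 3: +5 new -> 20 infected
Step 4: +5 new -> 25 infected
Step 5: +4 new -> 29 infected
Step 6: +1 new -> 30 infected
Step 7: +0 new -> 30 infected

Answer: 30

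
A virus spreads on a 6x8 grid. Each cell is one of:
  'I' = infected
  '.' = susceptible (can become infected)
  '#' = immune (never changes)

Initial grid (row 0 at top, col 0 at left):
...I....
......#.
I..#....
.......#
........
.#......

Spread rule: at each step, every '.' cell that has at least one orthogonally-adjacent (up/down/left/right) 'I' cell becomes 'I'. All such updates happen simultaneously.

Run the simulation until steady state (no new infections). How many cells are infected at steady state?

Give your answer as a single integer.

Step 0 (initial): 2 infected
Step 1: +6 new -> 8 infected
Step 2: +9 new -> 17 infected
Step 3: +6 new -> 23 infected
Step 4: +5 new -> 28 infected
Step 5: +6 new -> 34 infected
Step 6: +5 new -> 39 infected
Step 7: +2 new -> 41 infected
Step 8: +2 new -> 43 infected
Step 9: +1 new -> 44 infected
Step 10: +0 new -> 44 infected

Answer: 44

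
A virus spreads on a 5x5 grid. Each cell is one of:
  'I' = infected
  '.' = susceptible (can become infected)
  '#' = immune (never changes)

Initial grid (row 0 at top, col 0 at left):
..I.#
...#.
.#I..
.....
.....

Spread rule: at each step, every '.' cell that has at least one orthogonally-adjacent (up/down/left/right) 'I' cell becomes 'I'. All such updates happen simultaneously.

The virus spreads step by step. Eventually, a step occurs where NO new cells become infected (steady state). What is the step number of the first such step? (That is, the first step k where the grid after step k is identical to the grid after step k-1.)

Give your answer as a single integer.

Answer: 5

Derivation:
Step 0 (initial): 2 infected
Step 1: +5 new -> 7 infected
Step 2: +6 new -> 13 infected
Step 3: +6 new -> 19 infected
Step 4: +3 new -> 22 infected
Step 5: +0 new -> 22 infected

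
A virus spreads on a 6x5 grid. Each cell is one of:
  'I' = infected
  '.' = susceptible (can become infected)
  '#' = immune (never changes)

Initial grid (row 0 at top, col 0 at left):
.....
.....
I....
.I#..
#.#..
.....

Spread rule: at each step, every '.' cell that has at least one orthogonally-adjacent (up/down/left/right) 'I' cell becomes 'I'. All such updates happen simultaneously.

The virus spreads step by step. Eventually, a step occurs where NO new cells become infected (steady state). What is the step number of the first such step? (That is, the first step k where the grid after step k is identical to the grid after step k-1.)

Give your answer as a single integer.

Step 0 (initial): 2 infected
Step 1: +4 new -> 6 infected
Step 2: +4 new -> 10 infected
Step 3: +5 new -> 15 infected
Step 4: +5 new -> 20 infected
Step 5: +5 new -> 25 infected
Step 6: +2 new -> 27 infected
Step 7: +0 new -> 27 infected

Answer: 7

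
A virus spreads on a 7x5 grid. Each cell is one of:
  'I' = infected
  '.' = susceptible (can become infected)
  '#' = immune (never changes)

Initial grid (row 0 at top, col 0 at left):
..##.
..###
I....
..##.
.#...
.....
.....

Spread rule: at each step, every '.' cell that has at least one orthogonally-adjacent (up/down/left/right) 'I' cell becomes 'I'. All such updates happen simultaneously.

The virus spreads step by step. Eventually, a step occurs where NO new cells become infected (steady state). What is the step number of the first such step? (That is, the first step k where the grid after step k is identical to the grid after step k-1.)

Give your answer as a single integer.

Answer: 9

Derivation:
Step 0 (initial): 1 infected
Step 1: +3 new -> 4 infected
Step 2: +5 new -> 9 infected
Step 3: +3 new -> 12 infected
Step 4: +3 new -> 15 infected
Step 5: +3 new -> 18 infected
Step 6: +4 new -> 22 infected
Step 7: +3 new -> 25 infected
Step 8: +1 new -> 26 infected
Step 9: +0 new -> 26 infected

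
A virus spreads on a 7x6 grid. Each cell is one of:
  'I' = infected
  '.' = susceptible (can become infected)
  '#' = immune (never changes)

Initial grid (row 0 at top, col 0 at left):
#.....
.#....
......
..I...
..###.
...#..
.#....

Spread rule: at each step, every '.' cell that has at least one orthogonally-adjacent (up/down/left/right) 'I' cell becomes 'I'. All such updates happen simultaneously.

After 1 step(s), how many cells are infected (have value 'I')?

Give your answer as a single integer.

Step 0 (initial): 1 infected
Step 1: +3 new -> 4 infected

Answer: 4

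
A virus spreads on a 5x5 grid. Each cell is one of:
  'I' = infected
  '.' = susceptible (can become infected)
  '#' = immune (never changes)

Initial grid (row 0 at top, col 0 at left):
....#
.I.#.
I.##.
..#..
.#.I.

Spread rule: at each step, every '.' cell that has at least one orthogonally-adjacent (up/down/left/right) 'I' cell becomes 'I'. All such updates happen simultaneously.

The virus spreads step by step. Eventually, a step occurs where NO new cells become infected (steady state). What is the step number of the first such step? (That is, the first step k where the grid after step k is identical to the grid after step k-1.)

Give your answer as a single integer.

Step 0 (initial): 3 infected
Step 1: +8 new -> 11 infected
Step 2: +5 new -> 16 infected
Step 3: +2 new -> 18 infected
Step 4: +1 new -> 19 infected
Step 5: +0 new -> 19 infected

Answer: 5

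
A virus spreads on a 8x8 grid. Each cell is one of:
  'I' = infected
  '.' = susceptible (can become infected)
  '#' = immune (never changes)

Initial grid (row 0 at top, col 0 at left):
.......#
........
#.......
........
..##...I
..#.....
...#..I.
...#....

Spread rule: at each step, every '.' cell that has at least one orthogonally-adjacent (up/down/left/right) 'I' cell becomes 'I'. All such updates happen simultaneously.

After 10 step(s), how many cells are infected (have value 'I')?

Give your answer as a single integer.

Step 0 (initial): 2 infected
Step 1: +7 new -> 9 infected
Step 2: +7 new -> 16 infected
Step 3: +6 new -> 22 infected
Step 4: +4 new -> 26 infected
Step 5: +4 new -> 30 infected
Step 6: +4 new -> 34 infected
Step 7: +4 new -> 38 infected
Step 8: +5 new -> 43 infected
Step 9: +4 new -> 47 infected
Step 10: +4 new -> 51 infected

Answer: 51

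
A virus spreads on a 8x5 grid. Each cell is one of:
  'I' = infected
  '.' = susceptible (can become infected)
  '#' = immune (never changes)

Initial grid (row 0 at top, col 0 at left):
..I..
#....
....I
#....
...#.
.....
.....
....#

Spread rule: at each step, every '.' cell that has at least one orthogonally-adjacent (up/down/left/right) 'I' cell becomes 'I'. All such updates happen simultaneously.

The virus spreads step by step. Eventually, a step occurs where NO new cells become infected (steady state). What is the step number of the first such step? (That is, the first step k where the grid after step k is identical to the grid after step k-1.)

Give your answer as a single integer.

Step 0 (initial): 2 infected
Step 1: +6 new -> 8 infected
Step 2: +7 new -> 15 infected
Step 3: +3 new -> 18 infected
Step 4: +5 new -> 23 infected
Step 5: +3 new -> 26 infected
Step 6: +4 new -> 30 infected
Step 7: +3 new -> 33 infected
Step 8: +2 new -> 35 infected
Step 9: +1 new -> 36 infected
Step 10: +0 new -> 36 infected

Answer: 10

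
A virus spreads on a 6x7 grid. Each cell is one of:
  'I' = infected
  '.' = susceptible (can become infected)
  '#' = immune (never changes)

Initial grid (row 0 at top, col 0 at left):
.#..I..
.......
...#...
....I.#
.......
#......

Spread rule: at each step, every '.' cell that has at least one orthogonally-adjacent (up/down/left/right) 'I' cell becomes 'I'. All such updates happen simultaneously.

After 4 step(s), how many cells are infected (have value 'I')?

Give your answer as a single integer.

Step 0 (initial): 2 infected
Step 1: +7 new -> 9 infected
Step 2: +9 new -> 18 infected
Step 3: +9 new -> 27 infected
Step 4: +6 new -> 33 infected

Answer: 33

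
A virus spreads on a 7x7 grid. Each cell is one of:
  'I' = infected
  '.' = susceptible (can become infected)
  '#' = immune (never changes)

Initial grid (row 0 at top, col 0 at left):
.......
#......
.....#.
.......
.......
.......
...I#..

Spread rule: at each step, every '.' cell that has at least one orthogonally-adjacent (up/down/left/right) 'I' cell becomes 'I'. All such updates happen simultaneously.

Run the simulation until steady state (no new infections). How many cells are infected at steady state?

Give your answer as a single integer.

Step 0 (initial): 1 infected
Step 1: +2 new -> 3 infected
Step 2: +4 new -> 7 infected
Step 3: +6 new -> 13 infected
Step 4: +8 new -> 21 infected
Step 5: +8 new -> 29 infected
Step 6: +6 new -> 35 infected
Step 7: +6 new -> 41 infected
Step 8: +3 new -> 44 infected
Step 9: +2 new -> 46 infected
Step 10: +0 new -> 46 infected

Answer: 46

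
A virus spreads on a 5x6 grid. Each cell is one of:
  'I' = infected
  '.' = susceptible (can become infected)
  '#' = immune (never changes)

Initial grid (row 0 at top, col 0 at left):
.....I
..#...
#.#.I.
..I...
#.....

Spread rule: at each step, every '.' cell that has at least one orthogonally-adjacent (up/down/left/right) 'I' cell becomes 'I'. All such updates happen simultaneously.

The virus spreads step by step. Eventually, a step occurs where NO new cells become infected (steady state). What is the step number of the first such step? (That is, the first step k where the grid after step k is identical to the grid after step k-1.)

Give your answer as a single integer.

Answer: 6

Derivation:
Step 0 (initial): 3 infected
Step 1: +9 new -> 12 infected
Step 2: +8 new -> 20 infected
Step 3: +3 new -> 23 infected
Step 4: +2 new -> 25 infected
Step 5: +1 new -> 26 infected
Step 6: +0 new -> 26 infected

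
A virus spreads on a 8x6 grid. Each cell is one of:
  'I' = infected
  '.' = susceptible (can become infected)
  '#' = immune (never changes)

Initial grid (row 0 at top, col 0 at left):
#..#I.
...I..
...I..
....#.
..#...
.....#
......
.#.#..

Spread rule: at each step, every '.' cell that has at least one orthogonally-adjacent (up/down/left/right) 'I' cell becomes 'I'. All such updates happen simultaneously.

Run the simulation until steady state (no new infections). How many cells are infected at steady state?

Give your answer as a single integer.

Step 0 (initial): 3 infected
Step 1: +6 new -> 9 infected
Step 2: +7 new -> 16 infected
Step 3: +7 new -> 23 infected
Step 4: +6 new -> 29 infected
Step 5: +4 new -> 33 infected
Step 6: +5 new -> 38 infected
Step 7: +2 new -> 40 infected
Step 8: +1 new -> 41 infected
Step 9: +0 new -> 41 infected

Answer: 41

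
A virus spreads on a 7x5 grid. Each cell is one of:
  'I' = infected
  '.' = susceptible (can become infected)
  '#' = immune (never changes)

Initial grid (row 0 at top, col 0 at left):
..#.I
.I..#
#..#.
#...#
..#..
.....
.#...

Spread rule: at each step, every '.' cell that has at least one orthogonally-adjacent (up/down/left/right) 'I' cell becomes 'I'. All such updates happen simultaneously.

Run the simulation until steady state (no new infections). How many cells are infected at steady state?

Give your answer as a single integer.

Step 0 (initial): 2 infected
Step 1: +5 new -> 7 infected
Step 2: +4 new -> 11 infected
Step 3: +2 new -> 13 infected
Step 4: +3 new -> 16 infected
Step 5: +3 new -> 19 infected
Step 6: +4 new -> 23 infected
Step 7: +2 new -> 25 infected
Step 8: +1 new -> 26 infected
Step 9: +0 new -> 26 infected

Answer: 26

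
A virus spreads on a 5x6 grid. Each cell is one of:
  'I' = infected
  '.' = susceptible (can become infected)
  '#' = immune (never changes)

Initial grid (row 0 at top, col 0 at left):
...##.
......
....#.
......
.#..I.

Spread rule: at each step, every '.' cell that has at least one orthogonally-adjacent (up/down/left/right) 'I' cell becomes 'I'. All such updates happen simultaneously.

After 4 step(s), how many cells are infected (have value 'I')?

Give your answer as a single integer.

Answer: 14

Derivation:
Step 0 (initial): 1 infected
Step 1: +3 new -> 4 infected
Step 2: +3 new -> 7 infected
Step 3: +3 new -> 10 infected
Step 4: +4 new -> 14 infected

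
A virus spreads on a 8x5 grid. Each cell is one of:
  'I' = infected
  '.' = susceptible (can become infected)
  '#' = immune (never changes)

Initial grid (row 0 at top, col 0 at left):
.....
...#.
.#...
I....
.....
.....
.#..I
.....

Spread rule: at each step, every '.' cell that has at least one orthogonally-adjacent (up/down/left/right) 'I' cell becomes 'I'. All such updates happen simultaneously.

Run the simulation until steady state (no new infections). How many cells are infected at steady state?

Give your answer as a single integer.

Step 0 (initial): 2 infected
Step 1: +6 new -> 8 infected
Step 2: +8 new -> 16 infected
Step 3: +11 new -> 27 infected
Step 4: +6 new -> 33 infected
Step 5: +2 new -> 35 infected
Step 6: +2 new -> 37 infected
Step 7: +0 new -> 37 infected

Answer: 37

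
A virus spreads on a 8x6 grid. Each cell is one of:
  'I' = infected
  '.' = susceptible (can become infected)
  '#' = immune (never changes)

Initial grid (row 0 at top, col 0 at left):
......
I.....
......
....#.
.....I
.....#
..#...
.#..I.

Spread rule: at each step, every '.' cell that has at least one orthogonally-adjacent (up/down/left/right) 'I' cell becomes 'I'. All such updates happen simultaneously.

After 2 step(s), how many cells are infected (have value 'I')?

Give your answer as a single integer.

Step 0 (initial): 3 infected
Step 1: +8 new -> 11 infected
Step 2: +10 new -> 21 infected

Answer: 21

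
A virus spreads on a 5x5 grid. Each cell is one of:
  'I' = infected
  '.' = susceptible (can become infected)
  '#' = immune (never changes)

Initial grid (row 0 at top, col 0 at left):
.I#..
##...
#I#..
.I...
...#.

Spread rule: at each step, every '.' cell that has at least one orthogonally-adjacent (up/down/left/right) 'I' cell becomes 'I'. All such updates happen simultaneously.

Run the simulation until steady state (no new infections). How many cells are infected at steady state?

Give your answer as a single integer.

Answer: 19

Derivation:
Step 0 (initial): 3 infected
Step 1: +4 new -> 7 infected
Step 2: +3 new -> 10 infected
Step 3: +2 new -> 12 infected
Step 4: +3 new -> 15 infected
Step 5: +3 new -> 18 infected
Step 6: +1 new -> 19 infected
Step 7: +0 new -> 19 infected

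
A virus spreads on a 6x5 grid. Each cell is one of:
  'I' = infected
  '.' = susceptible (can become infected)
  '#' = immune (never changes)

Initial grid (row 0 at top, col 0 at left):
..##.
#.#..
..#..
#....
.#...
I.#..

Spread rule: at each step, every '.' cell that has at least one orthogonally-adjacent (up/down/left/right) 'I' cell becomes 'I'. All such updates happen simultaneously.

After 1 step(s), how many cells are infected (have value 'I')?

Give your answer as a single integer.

Step 0 (initial): 1 infected
Step 1: +2 new -> 3 infected

Answer: 3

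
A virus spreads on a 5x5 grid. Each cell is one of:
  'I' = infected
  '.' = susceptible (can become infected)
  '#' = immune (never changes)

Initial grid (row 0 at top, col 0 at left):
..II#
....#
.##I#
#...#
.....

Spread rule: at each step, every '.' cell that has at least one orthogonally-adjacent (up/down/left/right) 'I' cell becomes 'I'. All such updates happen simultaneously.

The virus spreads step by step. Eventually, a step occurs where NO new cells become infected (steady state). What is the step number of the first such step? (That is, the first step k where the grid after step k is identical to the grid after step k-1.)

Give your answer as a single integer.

Answer: 6

Derivation:
Step 0 (initial): 3 infected
Step 1: +4 new -> 7 infected
Step 2: +4 new -> 11 infected
Step 3: +4 new -> 15 infected
Step 4: +2 new -> 17 infected
Step 5: +1 new -> 18 infected
Step 6: +0 new -> 18 infected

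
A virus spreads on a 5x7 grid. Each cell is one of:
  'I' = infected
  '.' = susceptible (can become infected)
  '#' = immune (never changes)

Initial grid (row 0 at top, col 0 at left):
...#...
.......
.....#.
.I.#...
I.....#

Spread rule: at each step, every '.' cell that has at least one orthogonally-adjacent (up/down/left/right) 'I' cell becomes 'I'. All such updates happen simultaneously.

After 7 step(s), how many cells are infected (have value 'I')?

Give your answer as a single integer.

Answer: 29

Derivation:
Step 0 (initial): 2 infected
Step 1: +4 new -> 6 infected
Step 2: +4 new -> 10 infected
Step 3: +5 new -> 15 infected
Step 4: +5 new -> 20 infected
Step 5: +3 new -> 23 infected
Step 6: +3 new -> 26 infected
Step 7: +3 new -> 29 infected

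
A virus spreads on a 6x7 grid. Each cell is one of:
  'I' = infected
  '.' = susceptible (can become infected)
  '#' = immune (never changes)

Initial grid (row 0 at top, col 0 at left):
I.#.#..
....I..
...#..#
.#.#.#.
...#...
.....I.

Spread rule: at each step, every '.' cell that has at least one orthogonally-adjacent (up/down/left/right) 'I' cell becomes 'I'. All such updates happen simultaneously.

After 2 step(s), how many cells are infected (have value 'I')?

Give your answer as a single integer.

Answer: 22

Derivation:
Step 0 (initial): 3 infected
Step 1: +8 new -> 11 infected
Step 2: +11 new -> 22 infected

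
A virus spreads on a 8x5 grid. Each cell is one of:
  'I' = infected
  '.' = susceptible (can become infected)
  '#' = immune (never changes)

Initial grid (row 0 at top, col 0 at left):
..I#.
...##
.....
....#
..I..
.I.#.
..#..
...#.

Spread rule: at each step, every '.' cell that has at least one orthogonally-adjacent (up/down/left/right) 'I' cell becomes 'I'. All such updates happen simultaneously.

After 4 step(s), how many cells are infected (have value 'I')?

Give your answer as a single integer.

Answer: 30

Derivation:
Step 0 (initial): 3 infected
Step 1: +8 new -> 11 infected
Step 2: +9 new -> 20 infected
Step 3: +7 new -> 27 infected
Step 4: +3 new -> 30 infected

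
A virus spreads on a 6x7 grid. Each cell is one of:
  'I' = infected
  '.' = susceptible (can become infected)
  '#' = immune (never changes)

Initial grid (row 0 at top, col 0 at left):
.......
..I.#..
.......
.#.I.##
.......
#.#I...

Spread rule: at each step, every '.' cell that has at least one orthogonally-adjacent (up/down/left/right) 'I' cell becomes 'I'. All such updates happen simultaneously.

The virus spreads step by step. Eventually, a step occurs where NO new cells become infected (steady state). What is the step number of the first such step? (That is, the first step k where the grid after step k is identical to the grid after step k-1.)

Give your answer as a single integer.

Step 0 (initial): 3 infected
Step 1: +9 new -> 12 infected
Step 2: +8 new -> 20 infected
Step 3: +7 new -> 27 infected
Step 4: +7 new -> 34 infected
Step 5: +2 new -> 36 infected
Step 6: +0 new -> 36 infected

Answer: 6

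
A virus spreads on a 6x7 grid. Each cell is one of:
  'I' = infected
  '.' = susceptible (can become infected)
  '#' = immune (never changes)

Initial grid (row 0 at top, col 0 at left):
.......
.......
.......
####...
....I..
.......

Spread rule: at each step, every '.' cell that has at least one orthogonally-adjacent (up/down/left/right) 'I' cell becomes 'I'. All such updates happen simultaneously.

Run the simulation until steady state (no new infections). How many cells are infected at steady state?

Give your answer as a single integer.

Answer: 38

Derivation:
Step 0 (initial): 1 infected
Step 1: +4 new -> 5 infected
Step 2: +6 new -> 11 infected
Step 3: +7 new -> 18 infected
Step 4: +7 new -> 25 infected
Step 5: +6 new -> 31 infected
Step 6: +4 new -> 35 infected
Step 7: +2 new -> 37 infected
Step 8: +1 new -> 38 infected
Step 9: +0 new -> 38 infected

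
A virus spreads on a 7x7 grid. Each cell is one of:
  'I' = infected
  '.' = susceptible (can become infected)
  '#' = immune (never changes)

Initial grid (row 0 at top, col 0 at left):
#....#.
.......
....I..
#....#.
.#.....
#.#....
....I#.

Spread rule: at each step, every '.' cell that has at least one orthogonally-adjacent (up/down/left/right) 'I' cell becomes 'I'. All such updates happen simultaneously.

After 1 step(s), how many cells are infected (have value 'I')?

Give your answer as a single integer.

Answer: 8

Derivation:
Step 0 (initial): 2 infected
Step 1: +6 new -> 8 infected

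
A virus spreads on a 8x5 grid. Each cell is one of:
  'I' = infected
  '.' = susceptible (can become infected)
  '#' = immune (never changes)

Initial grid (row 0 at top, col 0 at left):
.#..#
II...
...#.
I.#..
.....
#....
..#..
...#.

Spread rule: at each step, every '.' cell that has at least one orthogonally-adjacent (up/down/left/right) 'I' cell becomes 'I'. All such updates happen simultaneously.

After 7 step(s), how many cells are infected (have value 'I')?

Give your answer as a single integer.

Answer: 32

Derivation:
Step 0 (initial): 3 infected
Step 1: +6 new -> 9 infected
Step 2: +4 new -> 13 infected
Step 3: +4 new -> 17 infected
Step 4: +4 new -> 21 infected
Step 5: +6 new -> 27 infected
Step 6: +4 new -> 31 infected
Step 7: +1 new -> 32 infected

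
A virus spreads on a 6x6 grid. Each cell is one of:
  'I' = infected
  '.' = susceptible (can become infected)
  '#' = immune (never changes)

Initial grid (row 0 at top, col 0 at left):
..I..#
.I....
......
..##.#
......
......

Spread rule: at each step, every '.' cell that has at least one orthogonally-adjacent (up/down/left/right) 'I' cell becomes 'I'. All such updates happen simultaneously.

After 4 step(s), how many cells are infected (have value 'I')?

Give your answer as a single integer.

Answer: 22

Derivation:
Step 0 (initial): 2 infected
Step 1: +5 new -> 7 infected
Step 2: +6 new -> 13 infected
Step 3: +4 new -> 17 infected
Step 4: +5 new -> 22 infected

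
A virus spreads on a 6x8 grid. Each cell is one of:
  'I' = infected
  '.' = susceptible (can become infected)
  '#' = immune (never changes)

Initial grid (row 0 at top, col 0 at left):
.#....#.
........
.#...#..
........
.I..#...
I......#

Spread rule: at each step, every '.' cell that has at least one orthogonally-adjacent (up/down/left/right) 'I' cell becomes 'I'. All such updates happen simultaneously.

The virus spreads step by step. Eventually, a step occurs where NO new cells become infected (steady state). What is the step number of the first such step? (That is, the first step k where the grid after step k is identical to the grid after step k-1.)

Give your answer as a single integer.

Step 0 (initial): 2 infected
Step 1: +4 new -> 6 infected
Step 2: +4 new -> 10 infected
Step 3: +4 new -> 14 infected
Step 4: +5 new -> 19 infected
Step 5: +7 new -> 26 infected
Step 6: +5 new -> 31 infected
Step 7: +5 new -> 36 infected
Step 8: +4 new -> 40 infected
Step 9: +1 new -> 41 infected
Step 10: +1 new -> 42 infected
Step 11: +0 new -> 42 infected

Answer: 11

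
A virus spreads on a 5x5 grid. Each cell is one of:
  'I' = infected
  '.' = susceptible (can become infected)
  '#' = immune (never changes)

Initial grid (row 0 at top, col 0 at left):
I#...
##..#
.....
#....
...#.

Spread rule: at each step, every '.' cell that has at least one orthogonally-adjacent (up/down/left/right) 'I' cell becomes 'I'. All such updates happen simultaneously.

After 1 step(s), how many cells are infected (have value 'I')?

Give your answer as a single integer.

Answer: 1

Derivation:
Step 0 (initial): 1 infected
Step 1: +0 new -> 1 infected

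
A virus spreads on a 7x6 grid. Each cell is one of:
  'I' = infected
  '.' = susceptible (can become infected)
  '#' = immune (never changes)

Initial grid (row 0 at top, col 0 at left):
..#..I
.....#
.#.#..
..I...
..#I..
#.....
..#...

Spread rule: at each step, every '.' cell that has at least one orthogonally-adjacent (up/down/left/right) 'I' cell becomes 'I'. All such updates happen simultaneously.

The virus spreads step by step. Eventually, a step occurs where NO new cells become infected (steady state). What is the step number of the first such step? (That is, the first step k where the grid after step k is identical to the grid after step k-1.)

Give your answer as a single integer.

Step 0 (initial): 3 infected
Step 1: +6 new -> 9 infected
Step 2: +10 new -> 19 infected
Step 3: +9 new -> 28 infected
Step 4: +5 new -> 33 infected
Step 5: +2 new -> 35 infected
Step 6: +0 new -> 35 infected

Answer: 6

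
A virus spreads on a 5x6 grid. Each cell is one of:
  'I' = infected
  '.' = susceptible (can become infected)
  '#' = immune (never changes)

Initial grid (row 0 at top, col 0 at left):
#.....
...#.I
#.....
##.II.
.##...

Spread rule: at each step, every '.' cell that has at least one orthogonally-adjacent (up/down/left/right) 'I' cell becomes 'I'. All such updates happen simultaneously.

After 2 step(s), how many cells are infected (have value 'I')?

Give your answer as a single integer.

Answer: 15

Derivation:
Step 0 (initial): 3 infected
Step 1: +9 new -> 12 infected
Step 2: +3 new -> 15 infected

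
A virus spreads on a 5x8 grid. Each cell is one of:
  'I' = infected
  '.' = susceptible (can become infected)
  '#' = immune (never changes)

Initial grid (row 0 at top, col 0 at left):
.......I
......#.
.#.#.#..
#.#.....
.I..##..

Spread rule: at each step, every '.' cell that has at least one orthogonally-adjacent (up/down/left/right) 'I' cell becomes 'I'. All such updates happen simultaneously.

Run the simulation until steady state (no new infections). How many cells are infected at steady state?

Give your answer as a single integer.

Answer: 32

Derivation:
Step 0 (initial): 2 infected
Step 1: +5 new -> 7 infected
Step 2: +3 new -> 10 infected
Step 3: +5 new -> 15 infected
Step 4: +5 new -> 20 infected
Step 5: +5 new -> 25 infected
Step 6: +2 new -> 27 infected
Step 7: +3 new -> 30 infected
Step 8: +1 new -> 31 infected
Step 9: +1 new -> 32 infected
Step 10: +0 new -> 32 infected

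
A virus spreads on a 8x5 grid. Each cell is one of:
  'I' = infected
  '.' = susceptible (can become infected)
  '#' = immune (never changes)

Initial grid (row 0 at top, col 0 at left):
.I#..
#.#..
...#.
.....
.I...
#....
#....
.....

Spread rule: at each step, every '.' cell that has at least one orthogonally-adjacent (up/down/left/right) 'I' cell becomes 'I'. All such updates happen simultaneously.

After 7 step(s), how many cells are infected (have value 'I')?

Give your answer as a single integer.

Answer: 33

Derivation:
Step 0 (initial): 2 infected
Step 1: +6 new -> 8 infected
Step 2: +6 new -> 14 infected
Step 3: +7 new -> 21 infected
Step 4: +5 new -> 26 infected
Step 5: +3 new -> 29 infected
Step 6: +2 new -> 31 infected
Step 7: +2 new -> 33 infected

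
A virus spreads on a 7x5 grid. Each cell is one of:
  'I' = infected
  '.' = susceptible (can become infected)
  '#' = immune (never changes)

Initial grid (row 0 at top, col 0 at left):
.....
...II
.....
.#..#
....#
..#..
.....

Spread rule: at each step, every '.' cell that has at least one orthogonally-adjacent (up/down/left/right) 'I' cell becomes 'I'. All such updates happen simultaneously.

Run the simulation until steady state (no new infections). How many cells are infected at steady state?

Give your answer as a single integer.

Answer: 31

Derivation:
Step 0 (initial): 2 infected
Step 1: +5 new -> 7 infected
Step 2: +4 new -> 11 infected
Step 3: +5 new -> 16 infected
Step 4: +4 new -> 20 infected
Step 5: +4 new -> 24 infected
Step 6: +4 new -> 28 infected
Step 7: +2 new -> 30 infected
Step 8: +1 new -> 31 infected
Step 9: +0 new -> 31 infected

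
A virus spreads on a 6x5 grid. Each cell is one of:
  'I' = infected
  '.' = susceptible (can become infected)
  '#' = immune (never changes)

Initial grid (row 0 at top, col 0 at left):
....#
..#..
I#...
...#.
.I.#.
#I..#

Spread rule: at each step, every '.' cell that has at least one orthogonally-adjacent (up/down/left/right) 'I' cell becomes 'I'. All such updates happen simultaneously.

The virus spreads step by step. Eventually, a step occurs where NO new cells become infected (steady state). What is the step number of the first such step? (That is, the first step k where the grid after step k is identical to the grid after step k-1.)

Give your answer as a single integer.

Step 0 (initial): 3 infected
Step 1: +6 new -> 9 infected
Step 2: +4 new -> 13 infected
Step 3: +2 new -> 15 infected
Step 4: +2 new -> 17 infected
Step 5: +3 new -> 20 infected
Step 6: +2 new -> 22 infected
Step 7: +1 new -> 23 infected
Step 8: +0 new -> 23 infected

Answer: 8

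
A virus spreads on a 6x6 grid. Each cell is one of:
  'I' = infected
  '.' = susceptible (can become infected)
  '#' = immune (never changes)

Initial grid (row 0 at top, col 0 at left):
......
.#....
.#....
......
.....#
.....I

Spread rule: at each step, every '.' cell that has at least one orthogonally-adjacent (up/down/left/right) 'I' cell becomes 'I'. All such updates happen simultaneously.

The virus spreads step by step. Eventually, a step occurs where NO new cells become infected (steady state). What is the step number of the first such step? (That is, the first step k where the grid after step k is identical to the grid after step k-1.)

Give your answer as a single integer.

Answer: 11

Derivation:
Step 0 (initial): 1 infected
Step 1: +1 new -> 2 infected
Step 2: +2 new -> 4 infected
Step 3: +3 new -> 7 infected
Step 4: +5 new -> 12 infected
Step 5: +6 new -> 18 infected
Step 6: +6 new -> 24 infected
Step 7: +4 new -> 28 infected
Step 8: +2 new -> 30 infected
Step 9: +2 new -> 32 infected
Step 10: +1 new -> 33 infected
Step 11: +0 new -> 33 infected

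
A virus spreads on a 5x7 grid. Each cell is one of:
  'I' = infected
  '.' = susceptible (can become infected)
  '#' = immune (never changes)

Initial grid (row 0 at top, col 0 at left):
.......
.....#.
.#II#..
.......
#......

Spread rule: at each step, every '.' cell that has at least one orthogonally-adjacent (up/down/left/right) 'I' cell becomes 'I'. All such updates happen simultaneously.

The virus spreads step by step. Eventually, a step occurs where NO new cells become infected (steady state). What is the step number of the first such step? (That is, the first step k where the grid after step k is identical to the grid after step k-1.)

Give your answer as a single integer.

Step 0 (initial): 2 infected
Step 1: +4 new -> 6 infected
Step 2: +8 new -> 14 infected
Step 3: +7 new -> 21 infected
Step 4: +6 new -> 27 infected
Step 5: +3 new -> 30 infected
Step 6: +1 new -> 31 infected
Step 7: +0 new -> 31 infected

Answer: 7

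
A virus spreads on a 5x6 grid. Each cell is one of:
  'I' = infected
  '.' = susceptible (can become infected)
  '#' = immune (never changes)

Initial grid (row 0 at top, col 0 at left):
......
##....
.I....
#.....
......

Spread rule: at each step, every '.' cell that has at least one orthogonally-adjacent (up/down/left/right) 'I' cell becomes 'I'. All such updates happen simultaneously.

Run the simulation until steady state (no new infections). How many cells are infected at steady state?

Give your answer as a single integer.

Step 0 (initial): 1 infected
Step 1: +3 new -> 4 infected
Step 2: +4 new -> 8 infected
Step 3: +6 new -> 14 infected
Step 4: +6 new -> 20 infected
Step 5: +5 new -> 25 infected
Step 6: +2 new -> 27 infected
Step 7: +0 new -> 27 infected

Answer: 27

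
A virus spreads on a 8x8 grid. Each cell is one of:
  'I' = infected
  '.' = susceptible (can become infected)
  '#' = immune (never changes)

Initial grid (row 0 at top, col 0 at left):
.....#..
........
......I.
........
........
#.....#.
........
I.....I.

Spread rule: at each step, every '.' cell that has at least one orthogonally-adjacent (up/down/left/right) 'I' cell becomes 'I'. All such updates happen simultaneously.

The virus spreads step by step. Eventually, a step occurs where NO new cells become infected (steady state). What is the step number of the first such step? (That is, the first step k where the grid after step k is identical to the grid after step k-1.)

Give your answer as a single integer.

Step 0 (initial): 3 infected
Step 1: +9 new -> 12 infected
Step 2: +12 new -> 24 infected
Step 3: +12 new -> 36 infected
Step 4: +9 new -> 45 infected
Step 5: +9 new -> 54 infected
Step 6: +4 new -> 58 infected
Step 7: +2 new -> 60 infected
Step 8: +1 new -> 61 infected
Step 9: +0 new -> 61 infected

Answer: 9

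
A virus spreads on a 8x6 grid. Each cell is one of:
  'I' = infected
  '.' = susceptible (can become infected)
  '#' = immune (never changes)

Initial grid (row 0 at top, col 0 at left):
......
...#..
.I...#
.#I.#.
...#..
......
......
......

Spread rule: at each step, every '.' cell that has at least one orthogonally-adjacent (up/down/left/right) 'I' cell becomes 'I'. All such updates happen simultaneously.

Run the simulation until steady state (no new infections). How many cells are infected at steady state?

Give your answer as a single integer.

Answer: 43

Derivation:
Step 0 (initial): 2 infected
Step 1: +5 new -> 7 infected
Step 2: +7 new -> 14 infected
Step 3: +7 new -> 21 infected
Step 4: +7 new -> 28 infected
Step 5: +8 new -> 36 infected
Step 6: +5 new -> 41 infected
Step 7: +2 new -> 43 infected
Step 8: +0 new -> 43 infected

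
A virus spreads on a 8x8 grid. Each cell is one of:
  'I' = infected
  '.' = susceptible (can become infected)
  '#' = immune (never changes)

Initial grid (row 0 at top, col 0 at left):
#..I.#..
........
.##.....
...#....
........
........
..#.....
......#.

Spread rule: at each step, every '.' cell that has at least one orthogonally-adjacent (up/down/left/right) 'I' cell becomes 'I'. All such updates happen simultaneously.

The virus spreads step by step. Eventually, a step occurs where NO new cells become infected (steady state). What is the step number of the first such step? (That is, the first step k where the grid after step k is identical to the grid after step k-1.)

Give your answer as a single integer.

Answer: 12

Derivation:
Step 0 (initial): 1 infected
Step 1: +3 new -> 4 infected
Step 2: +4 new -> 8 infected
Step 3: +3 new -> 11 infected
Step 4: +4 new -> 15 infected
Step 5: +6 new -> 21 infected
Step 6: +7 new -> 28 infected
Step 7: +8 new -> 36 infected
Step 8: +9 new -> 45 infected
Step 9: +6 new -> 51 infected
Step 10: +4 new -> 55 infected
Step 11: +2 new -> 57 infected
Step 12: +0 new -> 57 infected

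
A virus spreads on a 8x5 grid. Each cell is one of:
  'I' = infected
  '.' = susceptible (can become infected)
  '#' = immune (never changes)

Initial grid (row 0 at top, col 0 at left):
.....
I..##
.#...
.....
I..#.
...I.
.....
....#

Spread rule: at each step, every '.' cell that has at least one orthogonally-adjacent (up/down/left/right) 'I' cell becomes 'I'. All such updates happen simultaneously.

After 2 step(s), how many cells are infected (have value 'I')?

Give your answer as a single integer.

Answer: 22

Derivation:
Step 0 (initial): 3 infected
Step 1: +9 new -> 12 infected
Step 2: +10 new -> 22 infected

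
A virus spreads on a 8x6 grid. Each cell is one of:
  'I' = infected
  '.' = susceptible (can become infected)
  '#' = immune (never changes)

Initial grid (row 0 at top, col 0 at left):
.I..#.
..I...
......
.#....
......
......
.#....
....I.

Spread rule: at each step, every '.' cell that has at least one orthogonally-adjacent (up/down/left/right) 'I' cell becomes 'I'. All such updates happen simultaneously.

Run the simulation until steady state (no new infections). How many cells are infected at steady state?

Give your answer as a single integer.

Step 0 (initial): 3 infected
Step 1: +8 new -> 11 infected
Step 2: +10 new -> 21 infected
Step 3: +10 new -> 31 infected
Step 4: +9 new -> 40 infected
Step 5: +4 new -> 44 infected
Step 6: +1 new -> 45 infected
Step 7: +0 new -> 45 infected

Answer: 45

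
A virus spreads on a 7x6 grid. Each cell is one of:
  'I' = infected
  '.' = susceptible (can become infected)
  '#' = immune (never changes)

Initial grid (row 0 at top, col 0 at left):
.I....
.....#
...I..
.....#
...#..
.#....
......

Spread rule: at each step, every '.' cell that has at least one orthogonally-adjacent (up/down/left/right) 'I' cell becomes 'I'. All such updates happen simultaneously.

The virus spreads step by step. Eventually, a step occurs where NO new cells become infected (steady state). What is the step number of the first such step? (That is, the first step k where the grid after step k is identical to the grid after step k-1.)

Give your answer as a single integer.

Answer: 8

Derivation:
Step 0 (initial): 2 infected
Step 1: +7 new -> 9 infected
Step 2: +8 new -> 17 infected
Step 3: +5 new -> 22 infected
Step 4: +6 new -> 28 infected
Step 5: +5 new -> 33 infected
Step 6: +4 new -> 37 infected
Step 7: +1 new -> 38 infected
Step 8: +0 new -> 38 infected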